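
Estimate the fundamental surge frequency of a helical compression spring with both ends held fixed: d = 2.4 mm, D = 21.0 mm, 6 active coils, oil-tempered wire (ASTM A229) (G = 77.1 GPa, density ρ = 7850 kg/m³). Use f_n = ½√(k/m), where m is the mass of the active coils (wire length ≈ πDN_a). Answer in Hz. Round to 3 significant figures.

320 Hz

k = Gd⁴/(8D³N_a) = (77.1×10³)(2.4⁴)/(8·21.0³·6) = 5.7544 N/mm = 5754.4 N/m
Wire length L = πDN_a = π·21.0·6 = 395.84 mm
m = ρ·(πd²/4)·L = 7850 × 4.5239×10⁻⁶ m² × 0.39584 m = 0.014057 kg
f_n = ½√(k/m) = 0.5·√(5754.4/0.014057) = 0.5·√(4.0935e+05) = 319.9 Hz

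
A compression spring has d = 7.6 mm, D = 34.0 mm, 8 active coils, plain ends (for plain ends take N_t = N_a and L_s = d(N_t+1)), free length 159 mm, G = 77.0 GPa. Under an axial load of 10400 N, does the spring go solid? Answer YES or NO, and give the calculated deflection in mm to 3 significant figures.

YES, δ = 102 mm

k = Gd⁴/(8D³N_a) = (77.0×10³)(7.6⁴)/(8·34.0³·8) = 102.12 N/mm
N_t = 8; L_s = 7.6·9 = 68.4 mm; δ_solid = L₀ − L_s = 159 − 68.4 = 90.6 mm
δ = F/k = 10400/102.12 = 101.84 mm
δ ≥ δ_solid → spring goes solid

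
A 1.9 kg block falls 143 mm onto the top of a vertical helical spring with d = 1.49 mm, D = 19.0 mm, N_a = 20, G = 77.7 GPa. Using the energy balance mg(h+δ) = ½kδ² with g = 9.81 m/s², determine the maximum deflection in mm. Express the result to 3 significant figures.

188 mm

k = Gd⁴/(8D³N_a) = (77.7×10³)(1.49⁴)/(8·19.0³·20) = 0.34897 N/mm
W = mg = 1.9 × 9.81 = 18.639 N
½kδ² − Wδ − Wh = 0 → δ = (W + √(W² + 2kWh))/k
δ = (18.639 + √(347.41 + 1860.26))/0.34897 = (18.639 + 46.986)/0.34897 = 188.05 mm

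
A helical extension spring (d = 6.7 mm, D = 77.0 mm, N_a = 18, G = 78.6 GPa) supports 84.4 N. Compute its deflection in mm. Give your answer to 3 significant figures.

k = Gd⁴/(8D³N_a) = (78.6×10³)(6.7⁴)/(8·77.0³·18) = 2.4093 N/mm
δ = F/k = 84.4 / 2.4093 = 35.031 mm

35.0 mm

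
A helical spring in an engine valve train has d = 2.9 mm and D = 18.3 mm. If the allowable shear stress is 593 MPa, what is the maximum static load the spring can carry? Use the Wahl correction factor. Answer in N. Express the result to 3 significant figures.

251 N

C = D/d = 18.3/2.9 = 6.3103
K_W = (4C−1)/(4C−4) + 0.615/C = 24.241/21.241 + 0.0975 = 1.2387
τ_max = K·8FD/(πd³) → F_max = τ_allow·πd³/(8DK)
F_max = 593·π·2.9³/(8·18.3·1.2387) = 45436/181.34 = 250.55 N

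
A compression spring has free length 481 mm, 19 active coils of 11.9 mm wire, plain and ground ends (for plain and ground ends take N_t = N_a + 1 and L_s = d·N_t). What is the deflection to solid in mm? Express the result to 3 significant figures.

243 mm

N_t = 20; L_s = 11.9·20 = 238 mm
δ_solid = L₀ − L_s = 481 − 238 = 243 mm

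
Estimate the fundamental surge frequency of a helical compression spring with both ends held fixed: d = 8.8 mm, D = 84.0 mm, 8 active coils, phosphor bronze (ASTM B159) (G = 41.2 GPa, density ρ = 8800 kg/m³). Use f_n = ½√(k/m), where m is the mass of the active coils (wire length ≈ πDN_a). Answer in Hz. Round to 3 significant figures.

38.0 Hz

k = Gd⁴/(8D³N_a) = (41.2×10³)(8.8⁴)/(8·84.0³·8) = 6.5134 N/mm = 6513.4 N/m
Wire length L = πDN_a = π·84.0·8 = 2111.2 mm
m = ρ·(πd²/4)·L = 8800 × 60.821×10⁻⁶ m² × 2.1112 m = 1.1299 kg
f_n = ½√(k/m) = 0.5·√(6513.4/1.1299) = 0.5·√(5764.4) = 37.962 Hz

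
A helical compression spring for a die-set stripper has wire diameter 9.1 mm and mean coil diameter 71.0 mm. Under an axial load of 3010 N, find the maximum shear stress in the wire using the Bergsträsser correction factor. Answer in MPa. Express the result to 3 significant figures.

Spring index C = D/d = 71.0/9.1 = 7.8022
K_B = (4C+2)/(4C−3) = 33.209/28.209 = 1.1772
τ₀ = 8FD/(πd³) = 8·3010·71.0/(π·9.1³) = 1.70968e+06/2367.4 = 722.17 MPa
τ_max = K·τ₀ = 1.1772 × 722.17 = 850.18 MPa

850 MPa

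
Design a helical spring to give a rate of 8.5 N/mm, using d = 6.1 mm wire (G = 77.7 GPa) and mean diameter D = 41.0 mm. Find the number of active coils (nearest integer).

23

N_a = Gd⁴/(8D³k) = (77.7×10³ × 6.1⁴)/(8 × 41.0³ × 8.5)
    = 1.07582e+08 / 4.68663e+06 = 22.96 → 23 coils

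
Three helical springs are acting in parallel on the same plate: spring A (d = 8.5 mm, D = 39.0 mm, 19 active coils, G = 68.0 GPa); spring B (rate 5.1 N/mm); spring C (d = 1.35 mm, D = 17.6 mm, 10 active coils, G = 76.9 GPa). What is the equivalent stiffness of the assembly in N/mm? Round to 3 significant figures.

k_A = Gd⁴/(8D³N_a) = (68.0×10³)(8.5⁴)/(8·39.0³·19) = 39.368 N/mm
k_C = Gd⁴/(8D³N_a) = (76.9×10³)(1.35⁴)/(8·17.6³·10) = 0.58564 N/mm
Parallel: k_eq = 39.368 + 5.1 + 0.58564 = 45.054 N/mm

45.1 N/mm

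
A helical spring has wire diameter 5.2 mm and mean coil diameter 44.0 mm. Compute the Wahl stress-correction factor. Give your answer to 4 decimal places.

1.1732

C = D/d = 44.0/5.2 = 8.4615
K_W = (4C−1)/(4C−4) + 0.615/C = 32.846/29.846 + 0.0727 = 1.1732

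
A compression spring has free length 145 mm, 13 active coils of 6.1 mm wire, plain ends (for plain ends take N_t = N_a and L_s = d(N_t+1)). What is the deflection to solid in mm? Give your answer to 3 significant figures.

N_t = 13; L_s = 6.1·14 = 85.4 mm
δ_solid = L₀ − L_s = 145 − 85.4 = 59.6 mm

59.6 mm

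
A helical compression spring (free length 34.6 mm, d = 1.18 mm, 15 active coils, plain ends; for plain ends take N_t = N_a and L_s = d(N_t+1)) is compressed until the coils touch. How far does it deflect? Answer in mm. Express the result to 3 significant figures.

N_t = 15; L_s = 1.18·16 = 18.88 mm
δ_solid = L₀ − L_s = 34.6 − 18.88 = 15.72 mm

15.7 mm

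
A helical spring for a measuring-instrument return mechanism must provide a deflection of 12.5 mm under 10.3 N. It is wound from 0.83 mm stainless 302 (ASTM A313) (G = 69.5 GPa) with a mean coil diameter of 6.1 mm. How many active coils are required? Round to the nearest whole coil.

22

Required rate k = F/δ = 10.3/12.5 = 0.824 N/mm
N_a = Gd⁴/(8D³k) = (69.5×10³ × 0.83⁴)/(8 × 6.1³ × 0.824)
    = 32983.5 / 1496.26 = 22.04 → 22 coils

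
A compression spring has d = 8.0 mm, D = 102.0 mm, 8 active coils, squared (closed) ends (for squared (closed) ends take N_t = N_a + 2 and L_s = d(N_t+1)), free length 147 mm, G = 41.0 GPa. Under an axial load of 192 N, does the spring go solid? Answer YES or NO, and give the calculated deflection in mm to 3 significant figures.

YES, δ = 77.6 mm

k = Gd⁴/(8D³N_a) = (41.0×10³)(8.0⁴)/(8·102.0³·8) = 2.4727 N/mm
N_t = 10; L_s = 8.0·11 = 88 mm; δ_solid = L₀ − L_s = 147 − 88 = 59 mm
δ = F/k = 192/2.4727 = 77.649 mm
δ ≥ δ_solid → spring goes solid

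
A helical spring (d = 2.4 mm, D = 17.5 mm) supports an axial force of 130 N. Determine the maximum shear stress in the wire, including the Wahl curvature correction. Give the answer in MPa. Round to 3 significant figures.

Spring index C = D/d = 17.5/2.4 = 7.2917
K_W = (4C−1)/(4C−4) + 0.615/C = 28.167/25.167 + 0.0843 = 1.2035
τ₀ = 8FD/(πd³) = 8·130·17.5/(π·2.4³) = 18200/43.429 = 419.07 MPa
τ_max = K·τ₀ = 1.2035 × 419.07 = 504.37 MPa

504 MPa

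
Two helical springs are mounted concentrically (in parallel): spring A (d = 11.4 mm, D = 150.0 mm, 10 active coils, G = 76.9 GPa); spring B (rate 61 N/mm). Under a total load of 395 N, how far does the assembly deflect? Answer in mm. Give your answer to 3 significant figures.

6.00 mm

k_A = Gd⁴/(8D³N_a) = (76.9×10³)(11.4⁴)/(8·150.0³·10) = 4.8104 N/mm
Parallel: k_eq = 4.8104 + 61 = 65.81 N/mm
δ = F/k_eq = 395/65.81 = 6.0021 mm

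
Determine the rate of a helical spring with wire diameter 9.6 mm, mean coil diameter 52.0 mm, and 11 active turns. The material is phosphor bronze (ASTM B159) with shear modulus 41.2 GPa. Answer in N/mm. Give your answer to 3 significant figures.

28.3 N/mm

k = Gd⁴/(8D³N_a) = (41.2×10³ × 9.6⁴) / (8 × 52.0³ × 11)
  = 3.49931e+08 / 1.23735e+07 = 28.281 N/mm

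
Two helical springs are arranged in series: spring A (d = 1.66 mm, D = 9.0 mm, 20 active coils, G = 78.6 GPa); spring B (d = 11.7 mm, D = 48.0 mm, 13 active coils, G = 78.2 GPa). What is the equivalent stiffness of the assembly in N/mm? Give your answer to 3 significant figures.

k_A = Gd⁴/(8D³N_a) = (78.6×10³)(1.66⁴)/(8·9.0³·20) = 5.1169 N/mm
k_B = Gd⁴/(8D³N_a) = (78.2×10³)(11.7⁴)/(8·48.0³·13) = 127.41 N/mm
Series: 1/k_eq = 1/5.1169 + 1/127.41 = 0.20328; k_eq = 4.9193 N/mm

4.92 N/mm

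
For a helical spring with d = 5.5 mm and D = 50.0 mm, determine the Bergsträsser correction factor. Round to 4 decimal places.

1.1499

C = D/d = 50.0/5.5 = 9.0909
K_B = (4C+2)/(4C−3) = 38.364/33.364 = 1.1499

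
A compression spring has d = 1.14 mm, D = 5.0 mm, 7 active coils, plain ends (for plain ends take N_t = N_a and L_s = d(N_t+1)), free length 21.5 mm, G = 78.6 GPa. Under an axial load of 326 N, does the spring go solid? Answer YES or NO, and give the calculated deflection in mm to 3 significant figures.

k = Gd⁴/(8D³N_a) = (78.6×10³)(1.14⁴)/(8·5.0³·7) = 18.965 N/mm
N_t = 7; L_s = 1.14·8 = 9.12 mm; δ_solid = L₀ − L_s = 21.5 − 9.12 = 12.38 mm
δ = F/k = 326/18.965 = 17.19 mm
δ ≥ δ_solid → spring goes solid

YES, δ = 17.2 mm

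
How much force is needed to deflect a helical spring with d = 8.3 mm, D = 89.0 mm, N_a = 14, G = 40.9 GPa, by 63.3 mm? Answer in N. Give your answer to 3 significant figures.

156 N

k = Gd⁴/(8D³N_a) = (40.9×10³)(8.3⁴)/(8·89.0³·14) = 2.4584 N/mm
F = k·δ = 2.4584 × 63.3 = 155.61 N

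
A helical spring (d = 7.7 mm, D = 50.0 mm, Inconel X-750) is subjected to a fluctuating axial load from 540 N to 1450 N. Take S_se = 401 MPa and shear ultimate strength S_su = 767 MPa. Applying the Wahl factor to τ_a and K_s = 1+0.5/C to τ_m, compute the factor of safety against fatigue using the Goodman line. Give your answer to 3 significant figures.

C = D/d = 50.0/7.7 = 6.4935; K_W = (4C−1)/(4C−4)+0.615/C = 1.2312; K_s = 1+0.5/C = 1.0770
F_a = (F_max−F_min)/2 = 455 N; F_m = (F_max+F_min)/2 = 995 N
τ_a = K_W·8F_aD/(πd³) = 1.2312 × 126.9 = 156.24 MPa
τ_m = K_s·8F_mD/(πd³) = 1.0770 × 277.5 = 298.87 MPa
Goodman: 1/n_f = τ_a/S_se + τ_m/S_su = 156.24/401 + 298.87/767 = 0.38962 + 0.38966 = 0.77928
n_f = 1/0.77928 = 1.283

1.28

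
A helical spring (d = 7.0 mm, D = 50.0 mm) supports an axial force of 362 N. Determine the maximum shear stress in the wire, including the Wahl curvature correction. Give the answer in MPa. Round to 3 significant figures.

162 MPa

Spring index C = D/d = 50.0/7.0 = 7.1429
K_W = (4C−1)/(4C−4) + 0.615/C = 27.571/24.571 + 0.0861 = 1.2082
τ₀ = 8FD/(πd³) = 8·362·50.0/(π·7.0³) = 144800/1077.6 = 134.38 MPa
τ_max = K·τ₀ = 1.2082 × 134.38 = 162.35 MPa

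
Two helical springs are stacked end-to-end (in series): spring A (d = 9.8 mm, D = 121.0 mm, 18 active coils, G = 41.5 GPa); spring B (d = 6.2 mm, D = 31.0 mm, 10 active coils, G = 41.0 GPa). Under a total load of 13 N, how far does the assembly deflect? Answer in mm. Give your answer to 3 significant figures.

9.18 mm

k_A = Gd⁴/(8D³N_a) = (41.5×10³)(9.8⁴)/(8·121.0³·18) = 1.5005 N/mm
k_B = Gd⁴/(8D³N_a) = (41.0×10³)(6.2⁴)/(8·31.0³·10) = 25.42 N/mm
Series: 1/k_eq = 1/1.5005 + 1/25.42 = 0.70579; k_eq = 1.4169 N/mm
δ = F/k_eq = 13/1.4169 = 9.1752 mm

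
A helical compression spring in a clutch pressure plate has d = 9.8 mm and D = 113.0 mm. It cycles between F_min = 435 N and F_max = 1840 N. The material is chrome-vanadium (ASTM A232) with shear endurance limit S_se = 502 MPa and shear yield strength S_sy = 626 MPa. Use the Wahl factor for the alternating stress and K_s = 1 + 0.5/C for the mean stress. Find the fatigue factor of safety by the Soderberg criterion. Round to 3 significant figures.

C = D/d = 113.0/9.8 = 11.5306; K_W = (4C−1)/(4C−4)+0.615/C = 1.1246; K_s = 1+0.5/C = 1.0434
F_a = (F_max−F_min)/2 = 702.5 N; F_m = (F_max+F_min)/2 = 1137.5 N
τ_a = K_W·8F_aD/(πd³) = 1.1246 × 214.78 = 241.53 MPa
τ_m = K_s·8F_mD/(πd³) = 1.0434 × 347.77 = 362.85 MPa
Soderberg: 1/n_f = τ_a/S_se + τ_m/S_sy = 241.53/502 + 362.85/626 = 0.48113 + 0.57963 = 1.0608
n_f = 1/1.0608 = 0.9427

0.943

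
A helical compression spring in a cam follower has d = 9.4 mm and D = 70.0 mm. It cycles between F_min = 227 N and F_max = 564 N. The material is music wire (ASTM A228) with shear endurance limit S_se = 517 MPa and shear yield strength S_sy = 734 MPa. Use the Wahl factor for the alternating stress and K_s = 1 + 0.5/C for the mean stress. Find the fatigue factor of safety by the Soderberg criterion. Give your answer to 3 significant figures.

C = D/d = 70.0/9.4 = 7.4468; K_W = (4C−1)/(4C−4)+0.615/C = 1.1989; K_s = 1+0.5/C = 1.0671
F_a = (F_max−F_min)/2 = 168.5 N; F_m = (F_max+F_min)/2 = 395.5 N
τ_a = K_W·8F_aD/(πd³) = 1.1989 × 36.162 = 43.356 MPa
τ_m = K_s·8F_mD/(πd³) = 1.0671 × 84.879 = 90.578 MPa
Soderberg: 1/n_f = τ_a/S_se + τ_m/S_sy = 43.356/517 + 90.578/734 = 0.08386 + 0.12340 = 0.20726
n_f = 1/0.20726 = 4.825

4.82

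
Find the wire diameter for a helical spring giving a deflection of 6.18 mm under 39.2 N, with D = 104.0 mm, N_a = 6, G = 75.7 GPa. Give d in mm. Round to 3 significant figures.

8.20 mm

Required rate k = F/δ = 39.2/6.18 = 6.343 N/mm
d = (8D³N_a·k / G)^(1/4) = (8·104.0³·6·6.343 / (75.7×10³))^0.25
  = (4524.2)^0.25 = 8.2014 mm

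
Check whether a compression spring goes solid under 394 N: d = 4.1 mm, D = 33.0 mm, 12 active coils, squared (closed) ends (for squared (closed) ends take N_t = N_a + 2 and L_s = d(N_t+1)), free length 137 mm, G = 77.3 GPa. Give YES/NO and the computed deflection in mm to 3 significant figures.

NO, δ = 62.2 mm

k = Gd⁴/(8D³N_a) = (77.3×10³)(4.1⁴)/(8·33.0³·12) = 6.3314 N/mm
N_t = 14; L_s = 4.1·15 = 61.5 mm; δ_solid = L₀ − L_s = 137 − 61.5 = 75.5 mm
δ = F/k = 394/6.3314 = 62.229 mm
δ < δ_solid → spring does not go solid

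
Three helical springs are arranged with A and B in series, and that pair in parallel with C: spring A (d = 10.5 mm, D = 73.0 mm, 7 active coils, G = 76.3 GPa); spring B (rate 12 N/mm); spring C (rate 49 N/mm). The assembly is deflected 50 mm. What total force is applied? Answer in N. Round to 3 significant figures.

2920 N

k_A = Gd⁴/(8D³N_a) = (76.3×10³)(10.5⁴)/(8·73.0³·7) = 42.572 N/mm
Springs A,B series: k_AB = 1/(1/42.572+1/12) = 9.3613 N/mm; parallel with C: k_eq = 9.3613+49 = 58.361 N/mm
F = k_eq·δ = 58.361·50 = 2918.1 N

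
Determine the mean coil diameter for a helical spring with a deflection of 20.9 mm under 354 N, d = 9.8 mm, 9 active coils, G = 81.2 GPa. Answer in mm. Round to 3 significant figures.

Required rate k = F/δ = 354/20.9 = 16.938 N/mm
D = (Gd⁴/(8N_a·k))^(1/3) = (81.2×10³·9.8⁴/(8·9·16.938))^(1/3)
  = (614145)^(1/3) = 85.0009 mm

85.0 mm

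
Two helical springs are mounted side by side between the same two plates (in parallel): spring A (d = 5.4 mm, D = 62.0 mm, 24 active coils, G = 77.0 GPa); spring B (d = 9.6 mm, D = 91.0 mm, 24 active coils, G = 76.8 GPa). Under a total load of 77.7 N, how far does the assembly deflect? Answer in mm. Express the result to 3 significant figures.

13.1 mm

k_A = Gd⁴/(8D³N_a) = (77.0×10³)(5.4⁴)/(8·62.0³·24) = 1.4308 N/mm
k_B = Gd⁴/(8D³N_a) = (76.8×10³)(9.6⁴)/(8·91.0³·24) = 4.5084 N/mm
Parallel: k_eq = 1.4308 + 4.5084 = 5.9392 N/mm
δ = F/k_eq = 77.7/5.9392 = 13.083 mm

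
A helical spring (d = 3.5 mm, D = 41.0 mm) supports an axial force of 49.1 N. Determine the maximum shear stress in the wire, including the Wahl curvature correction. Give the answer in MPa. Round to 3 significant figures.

134 MPa

Spring index C = D/d = 41.0/3.5 = 11.7143
K_W = (4C−1)/(4C−4) + 0.615/C = 45.857/42.857 + 0.0525 = 1.1225
τ₀ = 8FD/(πd³) = 8·49.1·41.0/(π·3.5³) = 16104.8/134.7 = 119.56 MPa
τ_max = K·τ₀ = 1.1225 × 119.56 = 134.21 MPa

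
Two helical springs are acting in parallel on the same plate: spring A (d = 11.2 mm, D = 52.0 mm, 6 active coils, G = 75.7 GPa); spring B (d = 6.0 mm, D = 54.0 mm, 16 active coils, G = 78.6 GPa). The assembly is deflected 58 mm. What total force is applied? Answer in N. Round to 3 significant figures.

10500 N

k_A = Gd⁴/(8D³N_a) = (75.7×10³)(11.2⁴)/(8·52.0³·6) = 176.49 N/mm
k_B = Gd⁴/(8D³N_a) = (78.6×10³)(6.0⁴)/(8·54.0³·16) = 5.054 N/mm
Parallel: k_eq = 176.49 + 5.054 = 181.54 N/mm
F = k_eq·δ = 181.54·58 = 10529 N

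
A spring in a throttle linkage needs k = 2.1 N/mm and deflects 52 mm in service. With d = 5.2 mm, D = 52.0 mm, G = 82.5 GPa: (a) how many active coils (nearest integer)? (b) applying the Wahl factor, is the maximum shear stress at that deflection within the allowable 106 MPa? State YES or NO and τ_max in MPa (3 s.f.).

(a) 26 coils; (b) NO, τ_max = 116 MPa

N_a = Gd⁴/(8D³k) = (82.5×10³)(5.2⁴)/(8·52.0³·2.1) = 25.54 → N_a = 26
Actual rate k = Gd⁴/(8D³·26) = 2.0625 N/mm
Working load F = kδ = 2.0625·52 = 107.25 N
C = 52.0/5.2 = 10.0000; K_W = (4C−1)/(4C−4)+0.615/C = 1.1448
τ_max = K_W·8FD/(πd³) = 1.1448·101 = 115.63 MPa
τ_max > 106 MPa → exceeds allowable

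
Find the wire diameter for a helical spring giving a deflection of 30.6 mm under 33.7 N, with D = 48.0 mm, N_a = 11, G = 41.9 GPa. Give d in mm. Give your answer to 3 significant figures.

Required rate k = F/δ = 33.7/30.6 = 1.1013 N/mm
d = (8D³N_a·k / G)^(1/4) = (8·48.0³·11·1.1013 / (41.9×10³))^0.25
  = (255.8)^0.25 = 3.9992 mm

4.00 mm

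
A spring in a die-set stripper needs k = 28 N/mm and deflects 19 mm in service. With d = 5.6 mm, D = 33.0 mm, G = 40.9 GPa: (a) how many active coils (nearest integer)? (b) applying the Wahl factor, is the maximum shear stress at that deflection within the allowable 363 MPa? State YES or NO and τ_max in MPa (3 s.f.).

N_a = Gd⁴/(8D³k) = (40.9×10³)(5.6⁴)/(8·33.0³·28) = 4.997 → N_a = 5
Actual rate k = Gd⁴/(8D³·5) = 27.982 N/mm
Working load F = kδ = 27.982·19 = 531.65 N
C = 33.0/5.6 = 5.8929; K_W = (4C−1)/(4C−4)+0.615/C = 1.2576
τ_max = K_W·8FD/(πd³) = 1.2576·254.4 = 319.95 MPa
τ_max ≤ 363 MPa → acceptable

(a) 5 coils; (b) YES, τ_max = 320 MPa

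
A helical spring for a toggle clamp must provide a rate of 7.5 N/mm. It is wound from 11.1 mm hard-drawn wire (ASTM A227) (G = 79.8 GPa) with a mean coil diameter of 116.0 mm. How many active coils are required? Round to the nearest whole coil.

N_a = Gd⁴/(8D³k) = (79.8×10³ × 11.1⁴)/(8 × 116.0³ × 7.5)
    = 1.21142e+09 / 9.36538e+07 = 12.94 → 13 coils

13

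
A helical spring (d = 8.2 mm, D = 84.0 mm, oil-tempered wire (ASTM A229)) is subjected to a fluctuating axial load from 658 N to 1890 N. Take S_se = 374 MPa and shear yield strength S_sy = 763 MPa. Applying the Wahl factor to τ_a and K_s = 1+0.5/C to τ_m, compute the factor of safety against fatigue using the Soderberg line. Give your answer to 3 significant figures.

0.710

C = D/d = 84.0/8.2 = 10.2439; K_W = (4C−1)/(4C−4)+0.615/C = 1.1412; K_s = 1+0.5/C = 1.0488
F_a = (F_max−F_min)/2 = 616 N; F_m = (F_max+F_min)/2 = 1274 N
τ_a = K_W·8F_aD/(πd³) = 1.1412 × 238.98 = 272.71 MPa
τ_m = K_s·8F_mD/(πd³) = 1.0488 × 494.25 = 518.37 MPa
Soderberg: 1/n_f = τ_a/S_se + τ_m/S_sy = 272.71/374 + 518.37/763 = 0.72918 + 0.67939 = 1.4086
n_f = 1/1.4086 = 0.7099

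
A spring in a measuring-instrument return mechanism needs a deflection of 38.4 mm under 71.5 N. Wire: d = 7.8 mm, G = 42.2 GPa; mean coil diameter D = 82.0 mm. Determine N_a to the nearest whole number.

19

Required rate k = F/δ = 71.5/38.4 = 1.862 N/mm
N_a = Gd⁴/(8D³k) = (42.2×10³ × 7.8⁴)/(8 × 82.0³ × 1.862)
    = 1.56204e+08 / 8.21309e+06 = 19.02 → 19 coils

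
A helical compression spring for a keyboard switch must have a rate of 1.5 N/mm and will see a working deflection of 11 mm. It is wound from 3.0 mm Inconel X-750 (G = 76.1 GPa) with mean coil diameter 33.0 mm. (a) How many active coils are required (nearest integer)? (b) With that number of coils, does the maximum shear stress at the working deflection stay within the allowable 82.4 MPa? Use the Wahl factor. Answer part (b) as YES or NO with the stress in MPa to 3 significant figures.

(a) 14 coils; (b) YES, τ_max = 59.3 MPa

N_a = Gd⁴/(8D³k) = (76.1×10³)(3.0⁴)/(8·33.0³·1.5) = 14.29 → N_a = 14
Actual rate k = Gd⁴/(8D³·14) = 1.5315 N/mm
Working load F = kδ = 1.5315·11 = 16.846 N
C = 33.0/3.0 = 11.0000; K_W = (4C−1)/(4C−4)+0.615/C = 1.1309
τ_max = K_W·8FD/(πd³) = 1.1309·52.432 = 59.295 MPa
τ_max ≤ 82.4 MPa → acceptable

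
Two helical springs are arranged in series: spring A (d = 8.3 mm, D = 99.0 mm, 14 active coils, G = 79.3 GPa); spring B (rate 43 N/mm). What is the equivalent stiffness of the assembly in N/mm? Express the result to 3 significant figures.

3.20 N/mm

k_A = Gd⁴/(8D³N_a) = (79.3×10³)(8.3⁴)/(8·99.0³·14) = 3.4631 N/mm
Series: 1/k_eq = 1/3.4631 + 1/43 = 0.31202; k_eq = 3.205 N/mm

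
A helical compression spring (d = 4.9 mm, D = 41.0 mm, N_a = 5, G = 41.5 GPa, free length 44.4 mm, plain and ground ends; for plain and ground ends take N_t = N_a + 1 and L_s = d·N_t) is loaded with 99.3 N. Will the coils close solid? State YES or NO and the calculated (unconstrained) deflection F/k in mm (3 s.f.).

NO, δ = 11.4 mm

k = Gd⁴/(8D³N_a) = (41.5×10³)(4.9⁴)/(8·41.0³·5) = 8.678 N/mm
N_t = 6; L_s = 4.9·6 = 29.4 mm; δ_solid = L₀ − L_s = 44.4 − 29.4 = 15 mm
δ = F/k = 99.3/8.678 = 11.443 mm
δ < δ_solid → spring does not go solid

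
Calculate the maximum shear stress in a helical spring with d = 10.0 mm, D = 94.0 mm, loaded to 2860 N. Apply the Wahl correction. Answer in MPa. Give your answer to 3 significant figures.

Spring index C = D/d = 94.0/10.0 = 9.4000
K_W = (4C−1)/(4C−4) + 0.615/C = 36.600/33.600 + 0.0654 = 1.1547
τ₀ = 8FD/(πd³) = 8·2860·94.0/(π·10.0³) = 2.15072e+06/3141.6 = 684.6 MPa
τ_max = K·τ₀ = 1.1547 × 684.6 = 790.51 MPa

791 MPa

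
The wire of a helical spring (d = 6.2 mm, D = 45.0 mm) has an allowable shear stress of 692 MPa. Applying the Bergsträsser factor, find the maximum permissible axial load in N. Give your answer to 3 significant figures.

C = D/d = 45.0/6.2 = 7.2581
K_B = (4C+2)/(4C−3) = 31.032/26.032 = 1.1921
τ_max = K·8FD/(πd³) → F_max = τ_allow·πd³/(8DK)
F_max = 692·π·6.2³/(8·45.0·1.1921) = 5.1812e+05/429.14 = 1207.3 N

1210 N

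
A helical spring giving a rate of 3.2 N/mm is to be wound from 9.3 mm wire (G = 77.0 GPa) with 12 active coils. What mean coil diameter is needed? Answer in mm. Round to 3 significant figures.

D = (Gd⁴/(8N_a·k))^(1/3) = (77.0×10³·9.3⁴/(8·12·3.2))^(1/3)
  = (1.875e+06)^(1/3) = 123.3106 mm

123 mm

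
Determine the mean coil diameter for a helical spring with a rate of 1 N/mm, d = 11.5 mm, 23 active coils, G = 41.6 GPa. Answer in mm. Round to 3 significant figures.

D = (Gd⁴/(8N_a·k))^(1/3) = (41.6×10³·11.5⁴/(8·23·1))^(1/3)
  = (3.95428e+06)^(1/3) = 158.1329 mm

158 mm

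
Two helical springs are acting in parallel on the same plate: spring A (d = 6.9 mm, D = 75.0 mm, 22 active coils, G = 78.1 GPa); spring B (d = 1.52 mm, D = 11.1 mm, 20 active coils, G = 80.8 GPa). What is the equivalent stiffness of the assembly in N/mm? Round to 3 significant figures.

4.36 N/mm

k_A = Gd⁴/(8D³N_a) = (78.1×10³)(6.9⁴)/(8·75.0³·22) = 2.3842 N/mm
k_B = Gd⁴/(8D³N_a) = (80.8×10³)(1.52⁴)/(8·11.1³·20) = 1.971 N/mm
Parallel: k_eq = 2.3842 + 1.971 = 4.3553 N/mm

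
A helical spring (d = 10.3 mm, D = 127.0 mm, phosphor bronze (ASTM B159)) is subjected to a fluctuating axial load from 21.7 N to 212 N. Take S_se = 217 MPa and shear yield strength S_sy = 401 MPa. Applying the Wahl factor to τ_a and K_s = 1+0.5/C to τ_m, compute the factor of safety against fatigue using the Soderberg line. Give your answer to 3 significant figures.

C = D/d = 127.0/10.3 = 12.3301; K_W = (4C−1)/(4C−4)+0.615/C = 1.1161; K_s = 1+0.5/C = 1.0406
F_a = (F_max−F_min)/2 = 95.15 N; F_m = (F_max+F_min)/2 = 116.85 N
τ_a = K_W·8F_aD/(πd³) = 1.1161 × 28.161 = 31.429 MPa
τ_m = K_s·8F_mD/(πd³) = 1.0406 × 34.583 = 35.985 MPa
Soderberg: 1/n_f = τ_a/S_se + τ_m/S_sy = 31.429/217 + 35.985/401 = 0.14484 + 0.08974 = 0.23457
n_f = 1/0.23457 = 4.263

4.26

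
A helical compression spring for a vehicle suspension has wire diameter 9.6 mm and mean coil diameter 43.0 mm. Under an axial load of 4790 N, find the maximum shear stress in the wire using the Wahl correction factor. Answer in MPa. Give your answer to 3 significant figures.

Spring index C = D/d = 43.0/9.6 = 4.4792
K_W = (4C−1)/(4C−4) + 0.615/C = 16.917/13.917 + 0.1373 = 1.3529
τ₀ = 8FD/(πd³) = 8·4790·43.0/(π·9.6³) = 1.64776e+06/2779.5 = 592.83 MPa
τ_max = K·τ₀ = 1.3529 × 592.83 = 802.02 MPa

802 MPa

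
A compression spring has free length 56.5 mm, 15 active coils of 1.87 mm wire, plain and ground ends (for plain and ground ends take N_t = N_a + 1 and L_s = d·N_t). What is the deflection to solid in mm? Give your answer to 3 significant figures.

N_t = 16; L_s = 1.87·16 = 29.92 mm
δ_solid = L₀ − L_s = 56.5 − 29.92 = 26.58 mm

26.6 mm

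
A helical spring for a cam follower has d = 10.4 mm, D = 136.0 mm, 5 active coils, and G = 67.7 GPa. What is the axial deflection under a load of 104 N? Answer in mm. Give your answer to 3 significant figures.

k = Gd⁴/(8D³N_a) = (67.7×10³)(10.4⁴)/(8·136.0³·5) = 7.8713 N/mm
δ = F/k = 104 / 7.8713 = 13.213 mm

13.2 mm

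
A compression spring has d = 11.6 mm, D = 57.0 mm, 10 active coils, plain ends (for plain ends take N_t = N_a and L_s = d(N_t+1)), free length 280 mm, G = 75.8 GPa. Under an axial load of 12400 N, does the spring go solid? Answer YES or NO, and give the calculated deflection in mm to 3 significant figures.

k = Gd⁴/(8D³N_a) = (75.8×10³)(11.6⁴)/(8·57.0³·10) = 92.637 N/mm
N_t = 10; L_s = 11.6·11 = 127.6 mm; δ_solid = L₀ − L_s = 280 − 127.6 = 152.4 mm
δ = F/k = 12400/92.637 = 133.86 mm
δ < δ_solid → spring does not go solid

NO, δ = 134 mm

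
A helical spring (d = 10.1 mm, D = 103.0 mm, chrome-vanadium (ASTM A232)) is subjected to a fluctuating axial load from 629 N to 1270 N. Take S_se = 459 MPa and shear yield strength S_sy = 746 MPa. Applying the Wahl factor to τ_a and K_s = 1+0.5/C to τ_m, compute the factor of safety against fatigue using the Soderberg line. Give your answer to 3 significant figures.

1.84

C = D/d = 103.0/10.1 = 10.1980; K_W = (4C−1)/(4C−4)+0.615/C = 1.1418; K_s = 1+0.5/C = 1.0490
F_a = (F_max−F_min)/2 = 320.5 N; F_m = (F_max+F_min)/2 = 949.5 N
τ_a = K_W·8F_aD/(πd³) = 1.1418 × 81.591 = 93.164 MPa
τ_m = K_s·8F_mD/(πd³) = 1.0490 × 241.72 = 253.57 MPa
Soderberg: 1/n_f = τ_a/S_se + τ_m/S_sy = 93.164/459 + 253.57/746 = 0.20297 + 0.33990 = 0.54288
n_f = 1/0.54288 = 1.842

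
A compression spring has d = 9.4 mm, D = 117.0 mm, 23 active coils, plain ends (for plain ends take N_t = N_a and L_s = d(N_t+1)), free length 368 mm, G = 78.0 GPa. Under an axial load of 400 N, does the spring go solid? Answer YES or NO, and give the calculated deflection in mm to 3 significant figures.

k = Gd⁴/(8D³N_a) = (78.0×10³)(9.4⁴)/(8·117.0³·23) = 2.0665 N/mm
N_t = 23; L_s = 9.4·24 = 225.6 mm; δ_solid = L₀ − L_s = 368 − 225.6 = 142.4 mm
δ = F/k = 400/2.0665 = 193.57 mm
δ ≥ δ_solid → spring goes solid

YES, δ = 194 mm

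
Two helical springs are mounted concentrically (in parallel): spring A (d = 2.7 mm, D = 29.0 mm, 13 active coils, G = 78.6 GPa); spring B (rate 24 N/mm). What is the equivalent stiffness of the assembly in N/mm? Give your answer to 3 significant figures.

25.6 N/mm

k_A = Gd⁴/(8D³N_a) = (78.6×10³)(2.7⁴)/(8·29.0³·13) = 1.6468 N/mm
Parallel: k_eq = 1.6468 + 24 = 25.647 N/mm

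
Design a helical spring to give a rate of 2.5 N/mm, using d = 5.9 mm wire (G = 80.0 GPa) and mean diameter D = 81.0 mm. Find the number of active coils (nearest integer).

N_a = Gd⁴/(8D³k) = (80.0×10³ × 5.9⁴)/(8 × 81.0³ × 2.5)
    = 9.69389e+07 / 1.06288e+07 = 9.12 → 9 coils

9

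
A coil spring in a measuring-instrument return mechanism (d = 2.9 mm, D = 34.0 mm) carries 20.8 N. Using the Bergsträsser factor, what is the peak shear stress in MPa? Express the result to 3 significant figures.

Spring index C = D/d = 34.0/2.9 = 11.7241
K_B = (4C+2)/(4C−3) = 48.897/43.897 = 1.1139
τ₀ = 8FD/(πd³) = 8·20.8·34.0/(π·2.9³) = 5657.6/76.62 = 73.839 MPa
τ_max = K·τ₀ = 1.1139 × 73.839 = 82.25 MPa

82.3 MPa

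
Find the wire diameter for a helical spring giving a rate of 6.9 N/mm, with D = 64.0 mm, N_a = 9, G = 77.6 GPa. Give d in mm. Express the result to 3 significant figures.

d = (8D³N_a·k / G)^(1/4) = (8·64.0³·9·6.9 / (77.6×10³))^0.25
  = (1678.3)^0.25 = 6.4005 mm

6.40 mm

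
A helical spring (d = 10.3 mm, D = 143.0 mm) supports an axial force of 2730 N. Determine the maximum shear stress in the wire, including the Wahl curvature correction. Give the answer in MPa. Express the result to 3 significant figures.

Spring index C = D/d = 143.0/10.3 = 13.8835
K_W = (4C−1)/(4C−4) + 0.615/C = 54.534/51.534 + 0.0443 = 1.1025
τ₀ = 8FD/(πd³) = 8·2730·143.0/(π·10.3³) = 3.12312e+06/3432.9 = 909.76 MPa
τ_max = K·τ₀ = 1.1025 × 909.76 = 1003 MPa

1000 MPa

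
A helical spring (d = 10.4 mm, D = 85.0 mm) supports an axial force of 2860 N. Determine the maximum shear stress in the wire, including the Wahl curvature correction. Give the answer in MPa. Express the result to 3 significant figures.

649 MPa

Spring index C = D/d = 85.0/10.4 = 8.1731
K_W = (4C−1)/(4C−4) + 0.615/C = 31.692/28.692 + 0.0752 = 1.1798
τ₀ = 8FD/(πd³) = 8·2860·85.0/(π·10.4³) = 1.9448e+06/3533.9 = 550.33 MPa
τ_max = K·τ₀ = 1.1798 × 550.33 = 649.28 MPa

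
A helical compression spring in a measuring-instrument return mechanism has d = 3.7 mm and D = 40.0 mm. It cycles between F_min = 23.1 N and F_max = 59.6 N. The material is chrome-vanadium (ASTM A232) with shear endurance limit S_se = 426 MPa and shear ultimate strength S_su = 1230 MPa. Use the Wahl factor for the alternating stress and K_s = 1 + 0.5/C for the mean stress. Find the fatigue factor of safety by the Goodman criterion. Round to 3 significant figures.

C = D/d = 40.0/3.7 = 10.8108; K_W = (4C−1)/(4C−4)+0.615/C = 1.1333; K_s = 1+0.5/C = 1.0462
F_a = (F_max−F_min)/2 = 18.25 N; F_m = (F_max+F_min)/2 = 41.35 N
τ_a = K_W·8F_aD/(πd³) = 1.1333 × 36.699 = 41.593 MPa
τ_m = K_s·8F_mD/(πd³) = 1.0462 × 83.152 = 86.997 MPa
Goodman: 1/n_f = τ_a/S_se + τ_m/S_su = 41.593/426 + 86.997/1230 = 0.09764 + 0.07073 = 0.16836
n_f = 1/0.16836 = 5.939

5.94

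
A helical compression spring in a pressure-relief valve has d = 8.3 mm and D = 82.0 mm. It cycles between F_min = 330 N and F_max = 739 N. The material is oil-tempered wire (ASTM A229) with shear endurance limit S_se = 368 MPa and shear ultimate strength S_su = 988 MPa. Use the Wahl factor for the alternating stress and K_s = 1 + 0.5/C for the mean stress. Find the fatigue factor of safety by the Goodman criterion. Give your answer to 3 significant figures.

2.27

C = D/d = 82.0/8.3 = 9.8795; K_W = (4C−1)/(4C−4)+0.615/C = 1.1467; K_s = 1+0.5/C = 1.0506
F_a = (F_max−F_min)/2 = 204.5 N; F_m = (F_max+F_min)/2 = 534.5 N
τ_a = K_W·8F_aD/(πd³) = 1.1467 × 74.681 = 85.638 MPa
τ_m = K_s·8F_mD/(πd³) = 1.0506 × 195.19 = 205.07 MPa
Goodman: 1/n_f = τ_a/S_se + τ_m/S_su = 85.638/368 + 205.07/988 = 0.23271 + 0.20756 = 0.44028
n_f = 1/0.44028 = 2.271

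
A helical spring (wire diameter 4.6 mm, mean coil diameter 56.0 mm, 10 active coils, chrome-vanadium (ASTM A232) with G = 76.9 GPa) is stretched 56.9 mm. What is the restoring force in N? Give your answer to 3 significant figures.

k = Gd⁴/(8D³N_a) = (76.9×10³)(4.6⁴)/(8·56.0³·10) = 2.4508 N/mm
F = k·δ = 2.4508 × 56.9 = 139.45 N

139 N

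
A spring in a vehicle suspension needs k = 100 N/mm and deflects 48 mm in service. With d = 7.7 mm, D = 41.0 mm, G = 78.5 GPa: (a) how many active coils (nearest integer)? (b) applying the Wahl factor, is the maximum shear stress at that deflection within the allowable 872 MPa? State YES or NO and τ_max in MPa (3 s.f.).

N_a = Gd⁴/(8D³k) = (78.5×10³)(7.7⁴)/(8·41.0³·100) = 5.005 → N_a = 5
Actual rate k = Gd⁴/(8D³·5) = 100.1 N/mm
Working load F = kδ = 100.1·48 = 4804.7 N
C = 41.0/7.7 = 5.3247; K_W = (4C−1)/(4C−4)+0.615/C = 1.2889
τ_max = K_W·8FD/(πd³) = 1.2889·1098.8 = 1416.3 MPa
τ_max > 872 MPa → exceeds allowable

(a) 5 coils; (b) NO, τ_max = 1420 MPa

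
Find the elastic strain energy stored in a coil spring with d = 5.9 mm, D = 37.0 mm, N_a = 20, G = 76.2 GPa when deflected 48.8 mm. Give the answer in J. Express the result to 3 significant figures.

13.6 J

k = Gd⁴/(8D³N_a) = (76.2×10³)(5.9⁴)/(8·37.0³·20) = 11.393 N/mm
U = ½kδ² = 0.5 × 11.393 × 48.8² = 13566 N·mm = 13.566 J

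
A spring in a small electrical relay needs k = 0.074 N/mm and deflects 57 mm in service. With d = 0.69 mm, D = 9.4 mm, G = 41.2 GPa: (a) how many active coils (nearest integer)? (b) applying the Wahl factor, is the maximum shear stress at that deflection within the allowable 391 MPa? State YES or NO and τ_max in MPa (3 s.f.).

N_a = Gd⁴/(8D³k) = (41.2×10³)(0.69⁴)/(8·9.4³·0.074) = 18.99 → N_a = 19
Actual rate k = Gd⁴/(8D³·19) = 0.073972 N/mm
Working load F = kδ = 0.073972·57 = 4.2164 N
C = 9.4/0.69 = 13.6232; K_W = (4C−1)/(4C−4)+0.615/C = 1.1046
τ_max = K_W·8FD/(πd³) = 1.1046·307.23 = 339.35 MPa
τ_max ≤ 391 MPa → acceptable

(a) 19 coils; (b) YES, τ_max = 339 MPa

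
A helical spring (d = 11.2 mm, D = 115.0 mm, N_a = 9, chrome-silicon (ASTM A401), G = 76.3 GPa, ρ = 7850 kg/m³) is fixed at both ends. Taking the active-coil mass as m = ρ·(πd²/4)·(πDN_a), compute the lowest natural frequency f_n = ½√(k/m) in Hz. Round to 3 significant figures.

k = Gd⁴/(8D³N_a) = (76.3×10³)(11.2⁴)/(8·115.0³·9) = 10.964 N/mm = 10964 N/m
Wire length L = πDN_a = π·115.0·9 = 3251.5 mm
m = ρ·(πd²/4)·L = 7850 × 98.52×10⁻⁶ m² × 3.2515 m = 2.5147 kg
f_n = ½√(k/m) = 0.5·√(10964/2.5147) = 0.5·√(4360) = 33.015 Hz

33.0 Hz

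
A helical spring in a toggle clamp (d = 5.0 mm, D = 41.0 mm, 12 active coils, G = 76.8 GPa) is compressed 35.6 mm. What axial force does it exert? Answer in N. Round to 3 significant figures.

k = Gd⁴/(8D³N_a) = (76.8×10³)(5.0⁴)/(8·41.0³·12) = 7.2547 N/mm
F = k·δ = 7.2547 × 35.6 = 258.27 N

258 N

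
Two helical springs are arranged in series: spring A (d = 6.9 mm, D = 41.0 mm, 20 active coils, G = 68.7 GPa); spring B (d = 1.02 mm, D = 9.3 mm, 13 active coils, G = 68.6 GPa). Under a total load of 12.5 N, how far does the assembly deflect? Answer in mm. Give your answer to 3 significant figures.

k_A = Gd⁴/(8D³N_a) = (68.7×10³)(6.9⁴)/(8·41.0³·20) = 14.122 N/mm
k_B = Gd⁴/(8D³N_a) = (68.6×10³)(1.02⁴)/(8·9.3³·13) = 0.88765 N/mm
Series: 1/k_eq = 1/14.122 + 1/0.88765 = 1.1974; k_eq = 0.83516 N/mm
δ = F/k_eq = 12.5/0.83516 = 14.967 mm

15.0 mm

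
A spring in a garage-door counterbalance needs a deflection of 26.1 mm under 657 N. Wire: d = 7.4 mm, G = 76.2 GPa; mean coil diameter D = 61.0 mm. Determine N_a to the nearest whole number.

5

Required rate k = F/δ = 657/26.1 = 25.172 N/mm
N_a = Gd⁴/(8D³k) = (76.2×10³ × 7.4⁴)/(8 × 61.0³ × 25.172)
    = 2.28498e+08 / 4.57093e+07 = 4.999 → 5 coils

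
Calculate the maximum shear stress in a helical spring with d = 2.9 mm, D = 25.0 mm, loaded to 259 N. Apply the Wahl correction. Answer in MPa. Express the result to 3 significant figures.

Spring index C = D/d = 25.0/2.9 = 8.6207
K_W = (4C−1)/(4C−4) + 0.615/C = 33.483/30.483 + 0.0713 = 1.1698
τ₀ = 8FD/(πd³) = 8·259·25.0/(π·2.9³) = 51800/76.62 = 676.06 MPa
τ_max = K·τ₀ = 1.1698 × 676.06 = 790.83 MPa

791 MPa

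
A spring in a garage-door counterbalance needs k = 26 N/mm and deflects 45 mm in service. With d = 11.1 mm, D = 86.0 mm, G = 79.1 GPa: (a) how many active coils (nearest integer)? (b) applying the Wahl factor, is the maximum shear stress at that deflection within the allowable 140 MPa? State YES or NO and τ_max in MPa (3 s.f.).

N_a = Gd⁴/(8D³k) = (79.1×10³)(11.1⁴)/(8·86.0³·26) = 9.076 → N_a = 9
Actual rate k = Gd⁴/(8D³·9) = 26.22 N/mm
Working load F = kδ = 26.22·45 = 1179.9 N
C = 86.0/11.1 = 7.7477; K_W = (4C−1)/(4C−4)+0.615/C = 1.1905
τ_max = K_W·8FD/(πd³) = 1.1905·188.94 = 224.94 MPa
τ_max > 140 MPa → exceeds allowable

(a) 9 coils; (b) NO, τ_max = 225 MPa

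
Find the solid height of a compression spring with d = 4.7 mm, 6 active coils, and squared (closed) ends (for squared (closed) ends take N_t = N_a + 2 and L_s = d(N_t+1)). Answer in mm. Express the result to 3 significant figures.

squared (closed) ends: N_t = N_a + 2 = 6 + 2 = 8
L_s = d·(N_t+1) = 4.7 × 9 = 42.3 mm

42.3 mm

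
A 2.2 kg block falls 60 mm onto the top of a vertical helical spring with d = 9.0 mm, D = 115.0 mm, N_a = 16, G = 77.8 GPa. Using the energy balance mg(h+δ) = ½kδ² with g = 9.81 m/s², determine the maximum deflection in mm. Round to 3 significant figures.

k = Gd⁴/(8D³N_a) = (77.8×10³)(9.0⁴)/(8·115.0³·16) = 2.6221 N/mm
W = mg = 2.2 × 9.81 = 21.582 N
½kδ² − Wδ − Wh = 0 → δ = (W + √(W² + 2kWh))/k
δ = (21.582 + √(465.78 + 6790.77))/2.6221 = (21.582 + 85.185)/2.6221 = 40.719 mm

40.7 mm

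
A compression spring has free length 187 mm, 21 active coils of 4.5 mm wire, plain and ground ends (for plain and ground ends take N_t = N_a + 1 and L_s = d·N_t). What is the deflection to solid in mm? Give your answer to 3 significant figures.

N_t = 22; L_s = 4.5·22 = 99 mm
δ_solid = L₀ − L_s = 187 − 99 = 88 mm

88.0 mm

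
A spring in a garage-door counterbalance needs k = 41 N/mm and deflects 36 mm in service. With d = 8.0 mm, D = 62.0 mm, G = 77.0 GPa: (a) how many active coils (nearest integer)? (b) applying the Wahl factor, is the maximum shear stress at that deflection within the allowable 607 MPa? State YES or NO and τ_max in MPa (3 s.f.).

(a) 4 coils; (b) YES, τ_max = 547 MPa

N_a = Gd⁴/(8D³k) = (77.0×10³)(8.0⁴)/(8·62.0³·41) = 4.035 → N_a = 4
Actual rate k = Gd⁴/(8D³·4) = 41.355 N/mm
Working load F = kδ = 41.355·36 = 1488.8 N
C = 62.0/8.0 = 7.7500; K_W = (4C−1)/(4C−4)+0.615/C = 1.1905
τ_max = K_W·8FD/(πd³) = 1.1905·459.08 = 546.52 MPa
τ_max ≤ 607 MPa → acceptable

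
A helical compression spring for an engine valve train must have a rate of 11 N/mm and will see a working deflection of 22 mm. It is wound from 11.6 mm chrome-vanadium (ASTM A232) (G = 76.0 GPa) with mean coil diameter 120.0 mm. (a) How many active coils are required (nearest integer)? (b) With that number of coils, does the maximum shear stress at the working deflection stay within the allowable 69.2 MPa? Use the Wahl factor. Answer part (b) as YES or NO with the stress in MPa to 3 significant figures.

N_a = Gd⁴/(8D³k) = (76.0×10³)(11.6⁴)/(8·120.0³·11) = 9.049 → N_a = 9
Actual rate k = Gd⁴/(8D³·9) = 11.06 N/mm
Working load F = kδ = 11.06·22 = 243.33 N
C = 120.0/11.6 = 10.3448; K_W = (4C−1)/(4C−4)+0.615/C = 1.1397
τ_max = K_W·8FD/(πd³) = 1.1397·47.636 = 54.292 MPa
τ_max ≤ 69.2 MPa → acceptable

(a) 9 coils; (b) YES, τ_max = 54.3 MPa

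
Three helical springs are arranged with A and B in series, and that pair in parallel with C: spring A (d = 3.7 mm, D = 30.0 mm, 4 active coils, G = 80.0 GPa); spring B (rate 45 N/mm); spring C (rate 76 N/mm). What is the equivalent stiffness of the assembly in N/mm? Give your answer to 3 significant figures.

88.5 N/mm

k_A = Gd⁴/(8D³N_a) = (80.0×10³)(3.7⁴)/(8·30.0³·4) = 17.353 N/mm
Springs A,B series: k_AB = 1/(1/17.353+1/45) = 12.524 N/mm; parallel with C: k_eq = 12.524+76 = 88.524 N/mm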